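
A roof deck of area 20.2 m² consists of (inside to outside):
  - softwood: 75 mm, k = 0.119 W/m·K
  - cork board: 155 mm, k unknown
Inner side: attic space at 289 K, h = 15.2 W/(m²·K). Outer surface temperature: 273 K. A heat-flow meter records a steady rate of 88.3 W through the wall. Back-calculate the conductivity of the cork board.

k ≈ 0.0523 W/(m·K)

Thermal resistances in series:
R_inner film = 1/(h_i·A) = 1/(15.2×20.2) = 0.003257 K/W
R_softwood = L/(kA) = 0.075/(0.119×20.2) = 0.0312 K/W
Sum of known resistances R_other = 0.03446 K/W
Total R = ΔT/Q = 16/88.3 = 0.1812 K/W
R_cork board = R_total − R_other = 0.1467 K/W
k = L/(R·A) = 0.155/(0.1467×20.2)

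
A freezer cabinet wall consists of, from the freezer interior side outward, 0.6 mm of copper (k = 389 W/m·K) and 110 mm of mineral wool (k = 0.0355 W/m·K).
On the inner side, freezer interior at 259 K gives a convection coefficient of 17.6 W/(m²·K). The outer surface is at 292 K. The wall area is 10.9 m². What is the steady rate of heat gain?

Using the resistance-network approach (series):
R_inner film = 1/(h_i·A) = 1/(17.6×10.9) = 0.005213 K/W
R_copper = L/(kA) = 0.0006/(389×10.9) = 1.415×10^-7 K/W
R_mineral wool = L/(kA) = 0.11/(0.0355×10.9) = 0.2843 K/W
R_total = 0.2895 K/W
Q = ΔT / R_total = 33 / 0.2895

Q ≈ 114 W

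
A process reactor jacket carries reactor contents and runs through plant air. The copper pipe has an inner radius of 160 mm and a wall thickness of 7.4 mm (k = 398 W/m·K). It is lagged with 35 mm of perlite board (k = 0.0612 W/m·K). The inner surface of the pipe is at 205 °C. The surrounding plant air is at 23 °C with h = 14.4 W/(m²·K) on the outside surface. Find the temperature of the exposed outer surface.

Per-layer cylindrical resistances, series-summed:
R_copper pipe wall = ln(167.4/160)/(2π×398×1) = 1.808×10^-5 K/W
R_perlite board = ln(202.4/167.4)/(2π×0.0612×1) = 0.4937 K/W
R_outer film = 1/(h_o·2πr_oL) = 1/(14.4×2π×0.2024×1) = 0.05461 K/W
R_total = 0.5484 K/W
Q = ΔT/R_total = 182/0.5484
Q = 332 W/m
T_interface = T_inner − Q·ΣR(inner→interface) = 205 − 332×0.4938

T ≈ 41.1 °C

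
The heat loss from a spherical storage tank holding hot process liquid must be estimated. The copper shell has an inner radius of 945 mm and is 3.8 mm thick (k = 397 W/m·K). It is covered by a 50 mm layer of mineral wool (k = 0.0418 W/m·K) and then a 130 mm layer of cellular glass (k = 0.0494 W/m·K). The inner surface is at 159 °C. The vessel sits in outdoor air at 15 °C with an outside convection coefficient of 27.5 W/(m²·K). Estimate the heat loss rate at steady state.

Spherical conduction: R = (1/r_in − 1/r_out)/(4πk) per layer; series-sum.
R_copper shell = (1/0.945 − 1/0.9488)/(4π×397) = 8.495×10^-7 K/W
R_mineral wool = (1/0.9488 − 1/0.9988)/(4π×0.0418) = 0.1004 K/W
R_cellular glass = (1/0.9988 − 1/1.1288)/(4π×0.0494) = 0.1857 K/W
R_outer film = 1/(h·4πr_o²) = 1/(27.5×4π×1.1288²) = 0.002271 K/W
R_total = 0.2885 K/W
Q = ΔT/R_total = 144/0.2885

Q ≈ 499 W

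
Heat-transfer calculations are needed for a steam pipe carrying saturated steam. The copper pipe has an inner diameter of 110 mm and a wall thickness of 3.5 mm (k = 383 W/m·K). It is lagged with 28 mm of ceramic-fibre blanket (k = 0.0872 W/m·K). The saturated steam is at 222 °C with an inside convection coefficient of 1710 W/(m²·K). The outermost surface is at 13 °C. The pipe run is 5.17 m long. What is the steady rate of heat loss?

Per-layer cylindrical resistances, series-summed:
R_inner film = 1/(h_i·2πr₁L) = 1/(1710×2π×0.055×5.17) = 3.273×10^-4 K/W
R_copper pipe wall = ln(58.5/55)/(2π×383×5.17) = 4.959×10^-6 K/W
R_ceramic-fibre blanket = ln(86.5/58.5)/(2π×0.0872×5.17) = 0.1381 K/W
R_total = 0.1384 K/W
Q = ΔT/R_total = 209/0.1384

Q ≈ 1510 W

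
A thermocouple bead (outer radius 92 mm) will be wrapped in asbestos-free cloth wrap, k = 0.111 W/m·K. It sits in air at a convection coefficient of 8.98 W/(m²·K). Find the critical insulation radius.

r_cr ≈ 24.7 mm

For a sphere r_cr = 2k/h = 2×0.111/8.98
r_cr = 24.7 mm; since the bare radius (92 mm) is above r_cr, any added insulation will reduce heat loss.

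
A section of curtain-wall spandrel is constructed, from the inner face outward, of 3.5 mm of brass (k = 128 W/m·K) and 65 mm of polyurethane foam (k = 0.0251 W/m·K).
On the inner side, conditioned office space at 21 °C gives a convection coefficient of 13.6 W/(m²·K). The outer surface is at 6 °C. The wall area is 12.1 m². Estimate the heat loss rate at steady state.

Q ≈ 68.2 W

Treating each layer as a thermal resistance in series:
R_inner film = 1/(h_i·A) = 1/(13.6×12.1) = 0.006077 K/W
R_brass = L/(kA) = 0.0035/(128×12.1) = 2.26×10^-6 K/W
R_polyurethane foam = L/(kA) = 0.065/(0.0251×12.1) = 0.214 K/W
R_total = 0.2201 K/W
Q = ΔT / R_total = 15 / 0.2201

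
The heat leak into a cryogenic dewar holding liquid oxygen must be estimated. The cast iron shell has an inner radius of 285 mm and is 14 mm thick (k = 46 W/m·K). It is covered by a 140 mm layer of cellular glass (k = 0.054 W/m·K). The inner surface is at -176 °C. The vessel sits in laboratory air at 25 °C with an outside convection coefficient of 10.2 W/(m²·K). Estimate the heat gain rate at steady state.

Radial (spherical) resistances in series:
R_cast iron shell = (1/0.285 − 1/0.299)/(4π×46) = 2.842×10^-4 K/W
R_cellular glass = (1/0.299 − 1/0.439)/(4π×0.054) = 1.572 K/W
R_outer film = 1/(h·4πr_o²) = 1/(10.2×4π×0.439²) = 0.04048 K/W
R_total = 1.613 K/W
Q = ΔT/R_total = 201/1.613

Q ≈ 125 W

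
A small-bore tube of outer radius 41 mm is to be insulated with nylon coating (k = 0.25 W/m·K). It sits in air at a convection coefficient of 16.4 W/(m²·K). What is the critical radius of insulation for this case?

For a cylinder r_cr = k/h = 0.25/16.4
r_cr = 15.2 mm; since the bare radius (41 mm) is above r_cr, any added insulation will reduce heat loss.

r_cr ≈ 15.2 mm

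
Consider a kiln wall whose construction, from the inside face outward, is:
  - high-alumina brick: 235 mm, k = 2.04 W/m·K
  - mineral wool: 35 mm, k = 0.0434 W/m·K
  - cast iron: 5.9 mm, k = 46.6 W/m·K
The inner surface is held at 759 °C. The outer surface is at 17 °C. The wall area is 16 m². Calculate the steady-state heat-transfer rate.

Q ≈ 12900 W

Series thermal resistances:
R_high-alumina brick = L/(kA) = 0.235/(2.04×16) = 0.0072 K/W
R_mineral wool = L/(kA) = 0.035/(0.0434×16) = 0.0504 K/W
R_cast iron = L/(kA) = 0.0059/(46.6×16) = 7.913×10^-6 K/W
R_total = 0.05761 K/W
Q = ΔT / R_total = 742 / 0.05761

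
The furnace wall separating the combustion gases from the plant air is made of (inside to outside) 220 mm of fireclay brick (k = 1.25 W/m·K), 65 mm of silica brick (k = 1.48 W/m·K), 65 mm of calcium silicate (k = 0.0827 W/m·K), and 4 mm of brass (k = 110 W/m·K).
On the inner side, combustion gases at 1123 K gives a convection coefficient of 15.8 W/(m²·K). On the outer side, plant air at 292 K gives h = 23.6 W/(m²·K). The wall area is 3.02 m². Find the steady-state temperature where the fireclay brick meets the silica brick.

T ≈ 944 K

Using the resistance-network approach (series):
R_inner film = 1/(h_i·A) = 1/(15.8×3.02) = 0.02096 K/W
R_fireclay brick = L/(kA) = 0.22/(1.25×3.02) = 0.05828 K/W
R_silica brick = L/(kA) = 0.065/(1.48×3.02) = 0.01454 K/W
R_calcium silicate = L/(kA) = 0.065/(0.0827×3.02) = 0.2603 K/W
R_brass = L/(kA) = 0.004/(110×3.02) = 1.204×10^-5 K/W
R_outer film = 1/(h_o·A) = 1/(23.6×3.02) = 0.01403 K/W
R_total = 0.3681 K/W;  Q = ΔT/R_total = 831/0.3681 = 2258 W
T_interface = T_inner − Q·ΣR(inner→interface) = 1123 − 2260×0.07924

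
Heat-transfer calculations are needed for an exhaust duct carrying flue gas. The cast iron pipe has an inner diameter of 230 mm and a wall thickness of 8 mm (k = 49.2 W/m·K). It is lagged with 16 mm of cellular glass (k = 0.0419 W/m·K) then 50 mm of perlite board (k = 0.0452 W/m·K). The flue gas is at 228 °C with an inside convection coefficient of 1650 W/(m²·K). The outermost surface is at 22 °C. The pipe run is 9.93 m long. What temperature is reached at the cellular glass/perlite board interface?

T ≈ 166 °C

Cylindrical conduction, so R = ln(r₂/r₁)/(2πkL) per layer, in series:
R_inner film = 1/(h_i·2πr₁L) = 1/(1650×2π×0.115×9.93) = 8.447×10^-5 K/W
R_cast iron pipe wall = ln(123/115)/(2π×49.2×9.93) = 2.191×10^-5 K/W
R_cellular glass = ln(139/123)/(2π×0.0419×9.93) = 0.04678 K/W
R_perlite board = ln(189/139)/(2π×0.0452×9.93) = 0.109 K/W
R_total = 0.1558 K/W
Q = ΔT/R_total = 206/0.1558
Q = 1320 W
T_interface = T_inner − Q·ΣR(inner→interface) = 228 − 1320×0.04688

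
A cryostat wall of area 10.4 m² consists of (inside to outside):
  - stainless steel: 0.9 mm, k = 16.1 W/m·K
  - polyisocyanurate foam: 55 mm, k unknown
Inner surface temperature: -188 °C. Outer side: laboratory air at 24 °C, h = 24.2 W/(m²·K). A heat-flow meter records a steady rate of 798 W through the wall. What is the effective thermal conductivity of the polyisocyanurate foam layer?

k ≈ 0.0202 W/(m·K)

Thermal resistances in series:
R_stainless steel = L/(kA) = 0.0009/(16.1×10.4) = 5.375×10^-6 K/W
R_outer film = 1/(h_o·A) = 1/(24.2×10.4) = 0.003973 K/W
Sum of known resistances R_other = 0.003979 K/W
Total R = ΔT/Q = 212/798 = 0.2657 K/W
R_polyisocyanurate foam = R_total − R_other = 0.2617 K/W
k = L/(R·A) = 0.055/(0.2617×10.4)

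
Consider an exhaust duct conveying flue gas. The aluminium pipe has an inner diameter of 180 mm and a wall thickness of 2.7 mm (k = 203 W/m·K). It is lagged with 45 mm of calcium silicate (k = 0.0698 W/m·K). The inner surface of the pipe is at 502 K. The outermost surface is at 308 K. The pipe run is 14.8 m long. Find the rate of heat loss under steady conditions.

For a radial system each layer contributes R = ln(r_out/r_in)/(2πkL); films add R = 1/(hA).
R_aluminium pipe wall = ln(92.7/90)/(2π×203×14.8) = 1.566×10^-6 K/W
R_calcium silicate = ln(137.7/92.7)/(2π×0.0698×14.8) = 0.06096 K/W
R_total = 0.06097 K/W
Q = ΔT/R_total = 194/0.06097

Q ≈ 3180 W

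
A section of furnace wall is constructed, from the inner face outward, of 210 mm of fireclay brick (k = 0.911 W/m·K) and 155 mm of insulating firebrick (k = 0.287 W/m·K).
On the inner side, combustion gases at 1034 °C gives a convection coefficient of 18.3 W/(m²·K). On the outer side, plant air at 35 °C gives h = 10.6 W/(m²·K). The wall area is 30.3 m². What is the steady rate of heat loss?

Q ≈ 32900 W

Model the wall as resistances in series:
R_inner film = 1/(h_i·A) = 1/(18.3×30.3) = 0.001803 K/W
R_fireclay brick = L/(kA) = 0.21/(0.911×30.3) = 0.007608 K/W
R_insulating firebrick = L/(kA) = 0.155/(0.287×30.3) = 0.01782 K/W
R_outer film = 1/(h_o·A) = 1/(10.6×30.3) = 0.003114 K/W
R_total = 0.03035 K/W
Q = ΔT / R_total = 999 / 0.03035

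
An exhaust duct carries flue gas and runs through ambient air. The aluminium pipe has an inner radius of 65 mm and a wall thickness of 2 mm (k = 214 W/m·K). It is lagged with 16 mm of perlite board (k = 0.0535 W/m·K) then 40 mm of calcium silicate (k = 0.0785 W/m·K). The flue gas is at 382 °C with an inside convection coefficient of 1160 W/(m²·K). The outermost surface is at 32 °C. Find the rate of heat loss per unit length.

For a radial system each layer contributes R = ln(r_out/r_in)/(2πkL); films add R = 1/(hA).
R_inner film = 1/(h_i·2πr₁L) = 1/(1160×2π×0.065×1) = 0.002111 K/W
R_aluminium pipe wall = ln(67/65)/(2π×214×1) = 2.254×10^-5 K/W
R_perlite board = ln(83/67)/(2π×0.0535×1) = 0.6371 K/W
R_calcium silicate = ln(123/83)/(2π×0.0785×1) = 0.7975 K/W
R_total = 1.437 K/W
Q = ΔT/R_total = 350/1.437

q′ ≈ 244 W/m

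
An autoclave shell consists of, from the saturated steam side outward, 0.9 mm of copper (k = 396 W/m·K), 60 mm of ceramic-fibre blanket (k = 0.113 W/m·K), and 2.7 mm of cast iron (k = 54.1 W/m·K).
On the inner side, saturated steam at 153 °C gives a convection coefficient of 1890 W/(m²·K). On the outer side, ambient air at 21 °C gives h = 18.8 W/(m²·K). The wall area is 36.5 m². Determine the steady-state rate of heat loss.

Thermal resistances in series:
R_inner film = 1/(h_i·A) = 1/(1890×36.5) = 1.45×10^-5 K/W
R_copper = L/(kA) = 0.0009/(396×36.5) = 6.227×10^-8 K/W
R_ceramic-fibre blanket = L/(kA) = 0.06/(0.113×36.5) = 0.01455 K/W
R_cast iron = L/(kA) = 0.0027/(54.1×36.5) = 1.367×10^-6 K/W
R_outer film = 1/(h_o·A) = 1/(18.8×36.5) = 0.001457 K/W
R_total = 0.01602 K/W
Q = ΔT / R_total = 132 / 0.01602

Q ≈ 8240 W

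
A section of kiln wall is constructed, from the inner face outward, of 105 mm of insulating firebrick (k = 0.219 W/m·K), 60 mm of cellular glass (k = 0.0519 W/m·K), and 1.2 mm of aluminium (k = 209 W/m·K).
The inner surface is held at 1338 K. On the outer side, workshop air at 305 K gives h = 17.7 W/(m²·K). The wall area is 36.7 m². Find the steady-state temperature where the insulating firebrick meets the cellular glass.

T ≈ 1050 K

Model the wall as resistances in series:
R_insulating firebrick = L/(kA) = 0.105/(0.219×36.7) = 0.01306 K/W
R_cellular glass = L/(kA) = 0.06/(0.0519×36.7) = 0.0315 K/W
R_aluminium = L/(kA) = 0.0012/(209×36.7) = 1.564×10^-7 K/W
R_outer film = 1/(h_o·A) = 1/(17.7×36.7) = 0.001539 K/W
R_total = 0.0461 K/W;  Q = ΔT/R_total = 1033/0.0461 = 22410 W
T_interface = T_inner − Q·ΣR(inner→interface) = 1338 − 22400×0.01306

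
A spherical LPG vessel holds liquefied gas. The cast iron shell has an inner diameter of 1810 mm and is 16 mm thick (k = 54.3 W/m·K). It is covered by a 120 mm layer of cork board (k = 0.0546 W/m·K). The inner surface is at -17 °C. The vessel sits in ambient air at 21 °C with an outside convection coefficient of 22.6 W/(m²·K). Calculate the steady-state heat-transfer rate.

Q ≈ 205 W

For a spherical shell R = (1/r₁ − 1/r₂)/(4πk); film R = 1/(h·4πr²). In series:
R_cast iron shell = (1/0.905 − 1/0.921)/(4π×54.3) = 2.813×10^-5 K/W
R_cork board = (1/0.921 − 1/1.041)/(4π×0.0546) = 0.1824 K/W
R_outer film = 1/(h·4πr_o²) = 1/(22.6×4π×1.041²) = 0.003249 K/W
R_total = 0.1857 K/W
Q = ΔT/R_total = 38/0.1857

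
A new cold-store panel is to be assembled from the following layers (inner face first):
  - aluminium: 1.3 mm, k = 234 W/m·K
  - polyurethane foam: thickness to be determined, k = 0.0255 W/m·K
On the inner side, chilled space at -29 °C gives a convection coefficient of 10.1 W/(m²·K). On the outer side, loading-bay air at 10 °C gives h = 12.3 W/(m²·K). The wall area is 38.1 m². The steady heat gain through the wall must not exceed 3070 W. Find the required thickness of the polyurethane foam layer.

Model the wall as resistances in series:
R_inner film = 1/(h_i·A) = 1/(10.1×38.1) = 0.002599 K/W
R_aluminium = L/(kA) = 0.0013/(234×38.1) = 1.458×10^-7 K/W
R_outer film = 1/(h_o·A) = 1/(12.3×38.1) = 0.002134 K/W
Sum of the known resistances R_other = 0.004733 K/W
Required total resistance R_tot = ΔT/Q_allow = 39/3070 = 0.0127 K/W
R_polyurethane foam = R_tot − R_other = 0.007971 K/W
L = R·k·A = 0.007971×0.0255×38.1

L ≈ 7.74 mm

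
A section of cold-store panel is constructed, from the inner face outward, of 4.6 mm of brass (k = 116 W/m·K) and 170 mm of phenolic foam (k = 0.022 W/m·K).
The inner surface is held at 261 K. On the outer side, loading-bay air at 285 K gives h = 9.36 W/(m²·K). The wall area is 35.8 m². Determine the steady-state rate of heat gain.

Treating each layer as a thermal resistance in series:
R_brass = L/(kA) = 0.0046/(116×35.8) = 1.108×10^-6 K/W
R_phenolic foam = L/(kA) = 0.17/(0.022×35.8) = 0.2158 K/W
R_outer film = 1/(h_o·A) = 1/(9.36×35.8) = 0.002984 K/W
R_total = 0.2188 K/W
Q = ΔT / R_total = 24 / 0.2188

Q ≈ 110 W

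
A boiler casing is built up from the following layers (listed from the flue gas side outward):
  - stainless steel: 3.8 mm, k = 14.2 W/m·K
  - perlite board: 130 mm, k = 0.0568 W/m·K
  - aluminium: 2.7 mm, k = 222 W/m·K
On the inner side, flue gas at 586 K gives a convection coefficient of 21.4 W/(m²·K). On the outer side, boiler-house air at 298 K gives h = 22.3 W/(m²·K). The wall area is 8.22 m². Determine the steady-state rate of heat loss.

Using the resistance-network approach (series):
R_inner film = 1/(h_i·A) = 1/(21.4×8.22) = 0.005685 K/W
R_stainless steel = L/(kA) = 0.0038/(14.2×8.22) = 3.256×10^-5 K/W
R_perlite board = L/(kA) = 0.13/(0.0568×8.22) = 0.2784 K/W
R_aluminium = L/(kA) = 0.0027/(222×8.22) = 1.48×10^-6 K/W
R_outer film = 1/(h_o·A) = 1/(22.3×8.22) = 0.005455 K/W
R_total = 0.2896 K/W
Q = ΔT / R_total = 288 / 0.2896

Q ≈ 994 W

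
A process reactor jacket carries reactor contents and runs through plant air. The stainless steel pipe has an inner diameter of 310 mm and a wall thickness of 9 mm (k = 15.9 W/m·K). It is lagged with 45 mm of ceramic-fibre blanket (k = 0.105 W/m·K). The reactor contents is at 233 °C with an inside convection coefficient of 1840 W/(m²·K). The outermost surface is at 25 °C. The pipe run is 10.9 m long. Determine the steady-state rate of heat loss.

Treating each annulus and film as a series resistance:
R_inner film = 1/(h_i·2πr₁L) = 1/(1840×2π×0.155×10.9) = 5.12×10^-5 K/W
R_stainless steel pipe wall = ln(164/155)/(2π×15.9×10.9) = 5.183×10^-5 K/W
R_ceramic-fibre blanket = ln(209/164)/(2π×0.105×10.9) = 0.03372 K/W
R_total = 0.03382 K/W
Q = ΔT/R_total = 208/0.03382

Q ≈ 6150 W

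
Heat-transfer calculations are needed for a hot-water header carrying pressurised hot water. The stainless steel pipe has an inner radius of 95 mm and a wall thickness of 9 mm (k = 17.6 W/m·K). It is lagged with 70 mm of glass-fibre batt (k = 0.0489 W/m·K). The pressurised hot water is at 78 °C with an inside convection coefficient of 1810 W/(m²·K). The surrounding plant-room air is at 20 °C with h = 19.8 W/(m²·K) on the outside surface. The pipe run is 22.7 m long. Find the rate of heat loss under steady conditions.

Cylindrical conduction, so R = ln(r₂/r₁)/(2πkL) per layer, in series:
R_inner film = 1/(h_i·2πr₁L) = 1/(1810×2π×0.095×22.7) = 4.077×10^-5 K/W
R_stainless steel pipe wall = ln(104/95)/(2π×17.6×22.7) = 3.606×10^-5 K/W
R_glass-fibre batt = ln(174/104)/(2π×0.0489×22.7) = 0.07379 K/W
R_outer film = 1/(h_o·2πr_oL) = 1/(19.8×2π×0.174×22.7) = 0.002035 K/W
R_total = 0.0759 K/W
Q = ΔT/R_total = 58/0.0759

Q ≈ 764 W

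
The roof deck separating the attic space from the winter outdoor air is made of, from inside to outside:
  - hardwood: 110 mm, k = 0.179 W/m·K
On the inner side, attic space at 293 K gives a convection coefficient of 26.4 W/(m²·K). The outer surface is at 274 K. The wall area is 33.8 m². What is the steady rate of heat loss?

Thermal resistances in series:
R_inner film = 1/(h_i·A) = 1/(26.4×33.8) = 0.001121 K/W
R_hardwood = L/(kA) = 0.11/(0.179×33.8) = 0.01818 K/W
R_total = 0.0193 K/W
Q = ΔT / R_total = 19 / 0.0193

Q ≈ 984 W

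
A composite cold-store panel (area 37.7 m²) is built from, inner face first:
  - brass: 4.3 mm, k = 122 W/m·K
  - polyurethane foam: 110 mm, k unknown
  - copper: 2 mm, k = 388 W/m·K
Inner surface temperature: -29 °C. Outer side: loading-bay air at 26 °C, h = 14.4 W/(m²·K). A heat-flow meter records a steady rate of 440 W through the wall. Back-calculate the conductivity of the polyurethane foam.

k ≈ 0.0237 W/(m·K)

Series thermal resistances:
R_brass = L/(kA) = 0.0043/(122×37.7) = 9.349×10^-7 K/W
R_copper = L/(kA) = 0.002/(388×37.7) = 1.367×10^-7 K/W
R_outer film = 1/(h_o·A) = 1/(14.4×37.7) = 0.001842 K/W
Sum of known resistances R_other = 0.001843 K/W
Total R = ΔT/Q = 55/440 = 0.125 K/W
R_polyurethane foam = R_total − R_other = 0.1232 K/W
k = L/(R·A) = 0.11/(0.1232×37.7)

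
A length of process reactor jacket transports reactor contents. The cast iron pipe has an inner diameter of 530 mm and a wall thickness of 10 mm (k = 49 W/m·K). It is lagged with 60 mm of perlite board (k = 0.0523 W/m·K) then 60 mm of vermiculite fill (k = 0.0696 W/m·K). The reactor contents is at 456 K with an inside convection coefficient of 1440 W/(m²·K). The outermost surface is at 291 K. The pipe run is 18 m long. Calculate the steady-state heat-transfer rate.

Radial resistances (cylindrical: R_cond = ln(r_o/r_i)/(2πkL), R_conv = 1/(h·2πrL)):
R_inner film = 1/(h_i·2πr₁L) = 1/(1440×2π×0.265×18) = 2.317×10^-5 K/W
R_cast iron pipe wall = ln(275/265)/(2π×49×18) = 6.684×10^-6 K/W
R_perlite board = ln(335/275)/(2π×0.0523×18) = 0.03337 K/W
R_vermiculite fill = ln(395/335)/(2π×0.0696×18) = 0.02093 K/W
R_total = 0.05433 K/W
Q = ΔT/R_total = 165/0.05433

Q ≈ 3040 W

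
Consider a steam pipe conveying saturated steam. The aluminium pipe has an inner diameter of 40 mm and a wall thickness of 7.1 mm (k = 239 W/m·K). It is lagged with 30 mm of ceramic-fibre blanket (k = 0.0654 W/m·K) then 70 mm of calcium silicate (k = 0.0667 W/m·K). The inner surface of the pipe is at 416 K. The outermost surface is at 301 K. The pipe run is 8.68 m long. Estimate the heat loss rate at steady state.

Treating each annulus and film as a series resistance:
R_aluminium pipe wall = ln(27.1/20)/(2π×239×8.68) = 2.331×10^-5 K/W
R_ceramic-fibre blanket = ln(57.1/27.1)/(2π×0.0654×8.68) = 0.2089 K/W
R_calcium silicate = ln(127.1/57.1)/(2π×0.0667×8.68) = 0.22 K/W
R_total = 0.4289 K/W
Q = ΔT/R_total = 115/0.4289

Q ≈ 268 W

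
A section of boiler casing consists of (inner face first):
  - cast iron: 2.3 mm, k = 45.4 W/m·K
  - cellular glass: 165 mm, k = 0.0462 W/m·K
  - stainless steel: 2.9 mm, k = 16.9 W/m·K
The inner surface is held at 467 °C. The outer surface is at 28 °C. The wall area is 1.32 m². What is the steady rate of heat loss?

Series thermal resistances:
R_cast iron = L/(kA) = 0.0023/(45.4×1.32) = 3.838×10^-5 K/W
R_cellular glass = L/(kA) = 0.165/(0.0462×1.32) = 2.706 K/W
R_stainless steel = L/(kA) = 0.0029/(16.9×1.32) = 1.3×10^-4 K/W
R_total = 2.706 K/W
Q = ΔT / R_total = 439 / 2.706

Q ≈ 162 W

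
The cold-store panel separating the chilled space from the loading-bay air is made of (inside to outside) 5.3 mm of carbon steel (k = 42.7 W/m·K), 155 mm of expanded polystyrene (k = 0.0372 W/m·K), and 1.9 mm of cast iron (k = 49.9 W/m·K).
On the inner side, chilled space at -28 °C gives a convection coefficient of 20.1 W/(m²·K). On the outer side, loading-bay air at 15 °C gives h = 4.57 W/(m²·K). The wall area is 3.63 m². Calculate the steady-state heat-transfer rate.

Treating each layer as a thermal resistance in series:
R_inner film = 1/(h_i·A) = 1/(20.1×3.63) = 0.01371 K/W
R_carbon steel = L/(kA) = 0.0053/(42.7×3.63) = 3.419×10^-5 K/W
R_expanded polystyrene = L/(kA) = 0.155/(0.0372×3.63) = 1.148 K/W
R_cast iron = L/(kA) = 0.0019/(49.9×3.63) = 1.049×10^-5 K/W
R_outer film = 1/(h_o·A) = 1/(4.57×3.63) = 0.06028 K/W
R_total = 1.222 K/W
Q = ΔT / R_total = 43 / 1.222

Q ≈ 35.2 W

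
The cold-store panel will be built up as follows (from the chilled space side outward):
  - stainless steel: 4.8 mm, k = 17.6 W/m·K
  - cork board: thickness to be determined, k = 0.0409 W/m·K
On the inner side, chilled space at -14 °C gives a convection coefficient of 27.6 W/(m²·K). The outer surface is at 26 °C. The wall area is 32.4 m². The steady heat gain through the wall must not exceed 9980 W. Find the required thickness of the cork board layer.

Treating each layer as a thermal resistance in series:
R_inner film = 1/(h_i·A) = 1/(27.6×32.4) = 0.001118 K/W
R_stainless steel = L/(kA) = 0.0048/(17.6×32.4) = 8.418×10^-6 K/W
Sum of the known resistances R_other = 0.001127 K/W
Required total resistance R_tot = ΔT/Q_allow = 40/9980 = 0.004008 K/W
R_cork board = R_tot − R_other = 0.002881 K/W
L = R·k·A = 0.002881×0.0409×32.4

L ≈ 3.82 mm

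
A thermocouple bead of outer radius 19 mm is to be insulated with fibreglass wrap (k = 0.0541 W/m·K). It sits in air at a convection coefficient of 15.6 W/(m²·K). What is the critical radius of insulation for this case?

r_cr ≈ 6.94 mm

For a sphere r_cr = 2k/h = 2×0.0541/15.6
r_cr = 6.94 mm; since the bare radius (19 mm) is above r_cr, any added insulation will reduce heat loss.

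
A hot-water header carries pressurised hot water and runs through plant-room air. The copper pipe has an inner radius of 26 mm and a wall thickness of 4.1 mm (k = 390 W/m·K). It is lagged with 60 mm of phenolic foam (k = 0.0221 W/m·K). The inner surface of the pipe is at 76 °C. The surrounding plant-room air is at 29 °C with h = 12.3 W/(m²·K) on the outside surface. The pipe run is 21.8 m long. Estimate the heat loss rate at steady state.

Radial resistances (cylindrical: R_cond = ln(r_o/r_i)/(2πkL), R_conv = 1/(h·2πrL)):
R_copper pipe wall = ln(30.1/26)/(2π×390×21.8) = 2.741×10^-6 K/W
R_phenolic foam = ln(90.1/30.1)/(2π×0.0221×21.8) = 0.3622 K/W
R_outer film = 1/(h_o·2πr_oL) = 1/(12.3×2π×0.0901×21.8) = 0.006588 K/W
R_total = 0.3688 K/W
Q = ΔT/R_total = 47/0.3688

Q ≈ 127 W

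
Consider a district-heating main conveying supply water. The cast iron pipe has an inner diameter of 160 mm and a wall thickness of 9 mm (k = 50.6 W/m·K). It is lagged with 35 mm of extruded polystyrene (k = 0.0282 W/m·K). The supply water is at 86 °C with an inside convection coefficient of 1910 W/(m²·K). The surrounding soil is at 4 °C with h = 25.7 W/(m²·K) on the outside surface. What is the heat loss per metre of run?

q′ ≈ 42.6 W/m

Treating each annulus and film as a series resistance:
R_inner film = 1/(h_i·2πr₁L) = 1/(1910×2π×0.08×1) = 0.001042 K/W
R_cast iron pipe wall = ln(89/80)/(2π×50.6×1) = 3.353×10^-4 K/W
R_extruded polystyrene = ln(124/89)/(2π×0.0282×1) = 1.872 K/W
R_outer film = 1/(h_o·2πr_oL) = 1/(25.7×2π×0.124×1) = 0.04994 K/W
R_total = 1.923 K/W
Q = ΔT/R_total = 82/1.923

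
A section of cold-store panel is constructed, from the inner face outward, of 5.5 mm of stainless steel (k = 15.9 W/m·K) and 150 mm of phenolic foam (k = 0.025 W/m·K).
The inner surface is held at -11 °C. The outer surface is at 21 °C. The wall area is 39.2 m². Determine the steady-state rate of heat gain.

Q ≈ 209 W

Using the resistance-network approach (series):
R_stainless steel = L/(kA) = 0.0055/(15.9×39.2) = 8.824×10^-6 K/W
R_phenolic foam = L/(kA) = 0.15/(0.025×39.2) = 0.1531 K/W
R_total = 0.1531 K/W
Q = ΔT / R_total = 32 / 0.1531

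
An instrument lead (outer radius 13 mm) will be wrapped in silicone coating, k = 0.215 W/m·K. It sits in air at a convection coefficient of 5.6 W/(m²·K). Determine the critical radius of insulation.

r_cr ≈ 38.4 mm

For a cylinder r_cr = k/h = 0.215/5.6
r_cr = 38.4 mm; since the bare radius (13 mm) is below r_cr, adding a thin layer of insulation will *increase* heat loss.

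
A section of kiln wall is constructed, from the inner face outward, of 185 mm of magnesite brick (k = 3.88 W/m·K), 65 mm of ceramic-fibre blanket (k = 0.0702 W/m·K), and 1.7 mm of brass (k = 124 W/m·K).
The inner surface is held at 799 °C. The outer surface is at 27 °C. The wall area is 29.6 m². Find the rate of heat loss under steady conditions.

Q ≈ 23500 W

Series thermal resistances:
R_magnesite brick = L/(kA) = 0.185/(3.88×29.6) = 0.001611 K/W
R_ceramic-fibre blanket = L/(kA) = 0.065/(0.0702×29.6) = 0.03128 K/W
R_brass = L/(kA) = 0.0017/(124×29.6) = 4.632×10^-7 K/W
R_total = 0.03289 K/W
Q = ΔT / R_total = 772 / 0.03289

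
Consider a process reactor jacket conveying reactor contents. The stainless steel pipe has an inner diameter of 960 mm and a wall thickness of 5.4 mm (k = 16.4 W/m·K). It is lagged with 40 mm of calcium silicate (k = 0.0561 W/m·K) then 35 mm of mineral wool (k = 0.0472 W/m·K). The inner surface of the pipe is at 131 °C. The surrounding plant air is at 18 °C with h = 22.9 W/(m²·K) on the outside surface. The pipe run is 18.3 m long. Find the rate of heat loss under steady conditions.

Q ≈ 4550 W

Radial resistances (cylindrical: R_cond = ln(r_o/r_i)/(2πkL), R_conv = 1/(h·2πrL)):
R_stainless steel pipe wall = ln(485.4/480)/(2π×16.4×18.3) = 5.933×10^-6 K/W
R_calcium silicate = ln(525.4/485.4)/(2π×0.0561×18.3) = 0.01228 K/W
R_mineral wool = ln(560.4/525.4)/(2π×0.0472×18.3) = 0.01188 K/W
R_outer film = 1/(h_o·2πr_oL) = 1/(22.9×2π×0.5604×18.3) = 6.777×10^-4 K/W
R_total = 0.02484 K/W
Q = ΔT/R_total = 113/0.02484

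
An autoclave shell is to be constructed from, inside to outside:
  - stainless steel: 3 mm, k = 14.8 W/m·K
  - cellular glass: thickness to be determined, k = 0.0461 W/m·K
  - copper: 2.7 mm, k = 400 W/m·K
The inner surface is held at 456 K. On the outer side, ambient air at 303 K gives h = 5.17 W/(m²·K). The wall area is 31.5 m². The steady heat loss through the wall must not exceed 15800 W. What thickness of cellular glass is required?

Using the resistance-network approach (series):
R_stainless steel = L/(kA) = 0.003/(14.8×31.5) = 6.435×10^-6 K/W
R_copper = L/(kA) = 0.0027/(400×31.5) = 2.143×10^-7 K/W
R_outer film = 1/(h_o·A) = 1/(5.17×31.5) = 0.00614 K/W
Sum of the known resistances R_other = 0.006147 K/W
Required total resistance R_tot = ΔT/Q_allow = 153/15800 = 0.009684 K/W
R_cellular glass = R_tot − R_other = 0.003536 K/W
L = R·k·A = 0.003536×0.0461×31.5

L ≈ 5.14 mm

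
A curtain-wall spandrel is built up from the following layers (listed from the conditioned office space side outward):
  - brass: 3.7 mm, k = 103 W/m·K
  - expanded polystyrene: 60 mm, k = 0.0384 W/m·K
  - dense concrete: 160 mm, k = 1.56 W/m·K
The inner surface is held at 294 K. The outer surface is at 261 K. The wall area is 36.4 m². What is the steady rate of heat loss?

Model the wall as resistances in series:
R_brass = L/(kA) = 0.0037/(103×36.4) = 9.869×10^-7 K/W
R_expanded polystyrene = L/(kA) = 0.06/(0.0384×36.4) = 0.04293 K/W
R_dense concrete = L/(kA) = 0.16/(1.56×36.4) = 0.002818 K/W
R_total = 0.04574 K/W
Q = ΔT / R_total = 33 / 0.04574

Q ≈ 721 W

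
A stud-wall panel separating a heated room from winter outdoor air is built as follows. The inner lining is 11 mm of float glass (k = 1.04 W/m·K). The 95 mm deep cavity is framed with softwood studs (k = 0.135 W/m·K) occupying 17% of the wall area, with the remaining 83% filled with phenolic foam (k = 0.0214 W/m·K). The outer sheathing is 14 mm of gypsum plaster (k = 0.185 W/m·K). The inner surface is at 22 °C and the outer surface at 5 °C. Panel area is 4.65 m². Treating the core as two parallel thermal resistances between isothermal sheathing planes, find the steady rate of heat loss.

Sheathing layers in series; stud and cavity paths in parallel between them.
R_inner = 0.011/(1.04×4.65) = 0.002275 K/W
R_stud  = 0.095/(0.135×0.17×4.65) = 0.8902 K/W
R_cav   = 0.095/(0.0214×0.83×4.65) = 1.15 K/W
1/R_core = 1/R_stud + 1/R_cav → R_core = 0.5018 K/W
R_outer = 0.014/(0.185×4.65) = 0.01627 K/W
R_total = 0.5204 K/W
Q = ΔT/R_total = 17/0.5204

Q ≈ 32.7 W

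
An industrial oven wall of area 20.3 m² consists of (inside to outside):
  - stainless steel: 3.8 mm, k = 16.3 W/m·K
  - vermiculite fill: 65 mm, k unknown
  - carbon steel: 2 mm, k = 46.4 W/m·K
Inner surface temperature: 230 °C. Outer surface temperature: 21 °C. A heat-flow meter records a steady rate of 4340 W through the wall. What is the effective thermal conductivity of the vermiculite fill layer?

k ≈ 0.0665 W/(m·K)

Series thermal resistances:
R_stainless steel = L/(kA) = 0.0038/(16.3×20.3) = 1.148×10^-5 K/W
R_carbon steel = L/(kA) = 0.002/(46.4×20.3) = 2.123×10^-6 K/W
Sum of known resistances R_other = 1.361×10^-5 K/W
Total R = ΔT/Q = 209/4340 = 0.04816 K/W
R_vermiculite fill = R_total − R_other = 0.04814 K/W
k = L/(R·A) = 0.065/(0.04814×20.3)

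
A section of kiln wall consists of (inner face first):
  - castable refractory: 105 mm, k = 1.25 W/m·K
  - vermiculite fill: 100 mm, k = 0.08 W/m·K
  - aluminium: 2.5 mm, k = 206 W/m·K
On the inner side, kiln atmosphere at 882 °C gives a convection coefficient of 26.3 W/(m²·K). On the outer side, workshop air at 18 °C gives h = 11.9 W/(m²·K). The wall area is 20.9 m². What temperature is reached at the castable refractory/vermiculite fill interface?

Series thermal resistances:
R_inner film = 1/(h_i·A) = 1/(26.3×20.9) = 0.001819 K/W
R_castable refractory = L/(kA) = 0.105/(1.25×20.9) = 0.004019 K/W
R_vermiculite fill = L/(kA) = 0.1/(0.08×20.9) = 0.05981 K/W
R_aluminium = L/(kA) = 0.0025/(206×20.9) = 5.807×10^-7 K/W
R_outer film = 1/(h_o·A) = 1/(11.9×20.9) = 0.004021 K/W
R_total = 0.06967 K/W;  Q = ΔT/R_total = 864/0.06967 = 12400 W
T_interface = T_inner − Q·ΣR(inner→interface) = 882 − 12400×0.005838

T ≈ 810 °C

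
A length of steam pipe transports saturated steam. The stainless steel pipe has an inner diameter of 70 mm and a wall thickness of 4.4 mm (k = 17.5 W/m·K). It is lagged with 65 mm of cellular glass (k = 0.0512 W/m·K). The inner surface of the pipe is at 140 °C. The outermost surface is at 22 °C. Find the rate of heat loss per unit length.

q′ ≈ 38.9 W/m

Per-layer cylindrical resistances, series-summed:
R_stainless steel pipe wall = ln(39.4/35)/(2π×17.5×1) = 0.001077 K/W
R_cellular glass = ln(104.4/39.4)/(2π×0.0512×1) = 3.029 K/W
R_total = 3.03 K/W
Q = ΔT/R_total = 118/3.03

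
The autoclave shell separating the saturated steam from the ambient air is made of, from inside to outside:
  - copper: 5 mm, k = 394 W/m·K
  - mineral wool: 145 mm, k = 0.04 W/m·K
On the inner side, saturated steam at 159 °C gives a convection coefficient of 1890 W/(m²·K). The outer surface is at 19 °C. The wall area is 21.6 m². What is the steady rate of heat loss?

Thermal resistances in series:
R_inner film = 1/(h_i·A) = 1/(1890×21.6) = 2.45×10^-5 K/W
R_copper = L/(kA) = 0.005/(394×21.6) = 5.875×10^-7 K/W
R_mineral wool = L/(kA) = 0.145/(0.04×21.6) = 0.1678 K/W
R_total = 0.1678 K/W
Q = ΔT / R_total = 140 / 0.1678

Q ≈ 834 W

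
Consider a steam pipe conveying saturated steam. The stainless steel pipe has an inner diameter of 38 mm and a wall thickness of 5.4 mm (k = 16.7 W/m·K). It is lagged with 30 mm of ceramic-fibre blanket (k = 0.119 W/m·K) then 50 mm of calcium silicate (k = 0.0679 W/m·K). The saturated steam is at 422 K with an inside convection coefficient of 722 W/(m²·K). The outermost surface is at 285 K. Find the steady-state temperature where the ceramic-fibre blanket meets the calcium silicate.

Per-layer cylindrical resistances, series-summed:
R_inner film = 1/(h_i·2πr₁L) = 1/(722×2π×0.019×1) = 0.0116 K/W
R_stainless steel pipe wall = ln(24.4/19)/(2π×16.7×1) = 0.002384 K/W
R_ceramic-fibre blanket = ln(54.4/24.4)/(2π×0.119×1) = 1.072 K/W
R_calcium silicate = ln(104.4/54.4)/(2π×0.0679×1) = 1.528 K/W
R_total = 2.614 K/W
Q = ΔT/R_total = 137/2.614
Q = 52.4 W/m
T_interface = T_inner − Q·ΣR(inner→interface) = 422 − 52.4×1.086

T ≈ 365 K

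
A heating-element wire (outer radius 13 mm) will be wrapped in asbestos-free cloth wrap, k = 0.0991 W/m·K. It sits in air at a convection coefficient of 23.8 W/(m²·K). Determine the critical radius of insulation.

r_cr ≈ 4.16 mm

For a cylinder r_cr = k/h = 0.0991/23.8
r_cr = 4.16 mm; since the bare radius (13 mm) is above r_cr, any added insulation will reduce heat loss.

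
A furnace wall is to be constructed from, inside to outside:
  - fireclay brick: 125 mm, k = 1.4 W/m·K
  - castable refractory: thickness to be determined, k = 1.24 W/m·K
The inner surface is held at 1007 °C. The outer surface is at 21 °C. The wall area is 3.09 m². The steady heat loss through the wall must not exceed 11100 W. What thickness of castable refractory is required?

L ≈ 230 mm

Model the wall as resistances in series:
R_fireclay brick = L/(kA) = 0.125/(1.4×3.09) = 0.0289 K/W
Sum of the known resistances R_other = 0.0289 K/W
Required total resistance R_tot = ΔT/Q_allow = 986/11100 = 0.08883 K/W
R_castable refractory = R_tot − R_other = 0.05993 K/W
L = R·k·A = 0.05993×1.24×3.09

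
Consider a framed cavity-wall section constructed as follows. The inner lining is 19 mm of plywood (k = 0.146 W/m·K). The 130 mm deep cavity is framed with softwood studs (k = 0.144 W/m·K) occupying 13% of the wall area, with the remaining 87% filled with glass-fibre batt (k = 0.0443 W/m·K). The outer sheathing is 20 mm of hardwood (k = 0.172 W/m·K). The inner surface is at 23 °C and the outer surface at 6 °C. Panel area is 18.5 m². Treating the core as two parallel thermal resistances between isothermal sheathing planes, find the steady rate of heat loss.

Q ≈ 125 W

Sheathing layers in series; stud and cavity paths in parallel between them.
R_inner = 0.019/(0.146×18.5) = 0.007034 K/W
R_stud  = 0.13/(0.144×0.13×18.5) = 0.3754 K/W
R_cav   = 0.13/(0.0443×0.87×18.5) = 0.1823 K/W
1/R_core = 1/R_stud + 1/R_cav → R_core = 0.1227 K/W
R_outer = 0.02/(0.172×18.5) = 0.006285 K/W
R_total = 0.136 K/W
Q = ΔT/R_total = 17/0.136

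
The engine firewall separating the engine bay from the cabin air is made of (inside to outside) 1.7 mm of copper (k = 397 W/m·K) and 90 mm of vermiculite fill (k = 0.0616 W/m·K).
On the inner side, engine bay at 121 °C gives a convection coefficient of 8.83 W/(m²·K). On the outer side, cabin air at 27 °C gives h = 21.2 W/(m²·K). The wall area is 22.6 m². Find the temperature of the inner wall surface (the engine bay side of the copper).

T ≈ 114 °C

Model the wall as resistances in series:
R_inner film = 1/(h_i·A) = 1/(8.83×22.6) = 0.005011 K/W
R_copper = L/(kA) = 0.0017/(397×22.6) = 1.895×10^-7 K/W
R_vermiculite fill = L/(kA) = 0.09/(0.0616×22.6) = 0.06465 K/W
R_outer film = 1/(h_o·A) = 1/(21.2×22.6) = 0.002087 K/W
R_total = 0.07175 K/W;  Q = ΔT/R_total = 94/0.07175 = 1310 W
T_interface = T_inner − Q·ΣR(inner→interface) = 121 − 1310×0.005011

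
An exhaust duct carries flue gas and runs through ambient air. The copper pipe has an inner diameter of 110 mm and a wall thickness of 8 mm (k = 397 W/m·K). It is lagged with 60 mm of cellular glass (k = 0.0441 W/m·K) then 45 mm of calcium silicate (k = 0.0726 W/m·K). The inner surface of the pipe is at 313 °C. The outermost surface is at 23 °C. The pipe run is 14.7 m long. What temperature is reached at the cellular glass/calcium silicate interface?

T ≈ 87 °C

For a radial system each layer contributes R = ln(r_out/r_in)/(2πkL); films add R = 1/(hA).
R_copper pipe wall = ln(63/55)/(2π×397×14.7) = 3.704×10^-6 K/W
R_cellular glass = ln(123/63)/(2π×0.0441×14.7) = 0.1643 K/W
R_calcium silicate = ln(168/123)/(2π×0.0726×14.7) = 0.0465 K/W
R_total = 0.2108 K/W
Q = ΔT/R_total = 290/0.2108
Q = 1380 W
T_interface = T_inner − Q·ΣR(inner→interface) = 313 − 1380×0.1643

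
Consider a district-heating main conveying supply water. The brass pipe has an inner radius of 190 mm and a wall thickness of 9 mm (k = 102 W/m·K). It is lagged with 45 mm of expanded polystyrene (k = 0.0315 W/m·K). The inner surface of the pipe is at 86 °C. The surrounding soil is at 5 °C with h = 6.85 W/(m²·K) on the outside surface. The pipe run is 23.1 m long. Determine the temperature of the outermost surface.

T ≈ 11.9 °C

Cylindrical conduction, so R = ln(r₂/r₁)/(2πkL) per layer, in series:
R_brass pipe wall = ln(199/190)/(2π×102×23.1) = 3.126×10^-6 K/W
R_expanded polystyrene = ln(244/199)/(2π×0.0315×23.1) = 0.04459 K/W
R_outer film = 1/(h_o·2πr_oL) = 1/(6.85×2π×0.244×23.1) = 0.004122 K/W
R_total = 0.04872 K/W
Q = ΔT/R_total = 81/0.04872
Q = 1660 W
T_interface = T_inner − Q·ΣR(inner→interface) = 86 − 1660×0.04459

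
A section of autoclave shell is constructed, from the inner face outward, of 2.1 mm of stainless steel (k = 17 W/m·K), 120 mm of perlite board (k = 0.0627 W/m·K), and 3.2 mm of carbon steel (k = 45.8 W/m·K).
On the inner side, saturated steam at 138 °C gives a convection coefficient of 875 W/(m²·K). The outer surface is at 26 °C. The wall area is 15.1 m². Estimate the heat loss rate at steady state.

Q ≈ 883 W

Thermal resistances in series:
R_inner film = 1/(h_i·A) = 1/(875×15.1) = 7.569×10^-5 K/W
R_stainless steel = L/(kA) = 0.0021/(17×15.1) = 8.181×10^-6 K/W
R_perlite board = L/(kA) = 0.12/(0.0627×15.1) = 0.1267 K/W
R_carbon steel = L/(kA) = 0.0032/(45.8×15.1) = 4.627×10^-6 K/W
R_total = 0.1268 K/W
Q = ΔT / R_total = 112 / 0.1268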